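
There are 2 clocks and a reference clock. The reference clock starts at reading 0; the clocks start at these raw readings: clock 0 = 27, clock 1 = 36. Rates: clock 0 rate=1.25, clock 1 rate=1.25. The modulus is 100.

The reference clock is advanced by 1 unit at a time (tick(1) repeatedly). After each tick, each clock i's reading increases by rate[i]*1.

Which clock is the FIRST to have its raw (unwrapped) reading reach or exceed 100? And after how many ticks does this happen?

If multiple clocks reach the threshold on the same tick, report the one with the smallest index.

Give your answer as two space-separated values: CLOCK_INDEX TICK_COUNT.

clock 0: start=27, rate=1.25, needs 100-27 = 73; ticks = ceil(73/1.25) = ceil(58.4000) = 59; reading at tick 59 = 27 + 1.25*59 = 100.7500
clock 1: start=36, rate=1.25, needs 100-36 = 64; ticks = ceil(64/1.25) = ceil(51.2000) = 52; reading at tick 52 = 36 + 1.25*52 = 101.0000
Minimum tick count = 52; winners = [1]; smallest index = 1

Answer: 1 52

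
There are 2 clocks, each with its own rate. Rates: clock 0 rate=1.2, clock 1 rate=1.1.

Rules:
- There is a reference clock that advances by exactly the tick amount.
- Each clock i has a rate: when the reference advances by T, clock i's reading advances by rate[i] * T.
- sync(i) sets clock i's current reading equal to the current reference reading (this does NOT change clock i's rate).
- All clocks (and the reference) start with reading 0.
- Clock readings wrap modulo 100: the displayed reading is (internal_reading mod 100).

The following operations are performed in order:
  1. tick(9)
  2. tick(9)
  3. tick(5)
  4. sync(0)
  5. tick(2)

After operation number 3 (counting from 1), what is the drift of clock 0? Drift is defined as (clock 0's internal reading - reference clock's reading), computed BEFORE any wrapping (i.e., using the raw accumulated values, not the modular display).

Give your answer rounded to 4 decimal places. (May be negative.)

After op 1 tick(9): ref=9.0000 raw=[10.8000 9.9000]
After op 2 tick(9): ref=18.0000 raw=[21.6000 19.8000]
After op 3 tick(5): ref=23.0000 raw=[27.6000 25.3000]
Drift of clock 0 after op 3: 27.6000 - 23.0000 = 4.6000

Answer: 4.6000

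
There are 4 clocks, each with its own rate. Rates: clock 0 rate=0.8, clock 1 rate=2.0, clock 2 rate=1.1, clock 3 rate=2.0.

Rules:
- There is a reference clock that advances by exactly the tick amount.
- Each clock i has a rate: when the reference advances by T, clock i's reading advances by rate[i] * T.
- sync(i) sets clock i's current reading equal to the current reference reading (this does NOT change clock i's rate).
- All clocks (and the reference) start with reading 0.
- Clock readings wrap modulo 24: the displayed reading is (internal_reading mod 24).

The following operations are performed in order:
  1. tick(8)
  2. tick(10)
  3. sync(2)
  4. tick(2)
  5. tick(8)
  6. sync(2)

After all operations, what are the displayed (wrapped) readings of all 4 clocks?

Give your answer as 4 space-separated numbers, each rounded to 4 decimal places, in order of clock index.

After op 1 tick(8): ref=8.0000 raw=[6.4000 16.0000 8.8000 16.0000]
After op 2 tick(10): ref=18.0000 raw=[14.4000 36.0000 19.8000 36.0000]
After op 3 sync(2): ref=18.0000 raw=[14.4000 36.0000 18.0000 36.0000]
After op 4 tick(2): ref=20.0000 raw=[16.0000 40.0000 20.2000 40.0000]
After op 5 tick(8): ref=28.0000 raw=[22.4000 56.0000 29.0000 56.0000]
After op 6 sync(2): ref=28.0000 raw=[22.4000 56.0000 28.0000 56.0000]
Wrap final raw readings (mod 24): 22.4000 mod 24 = 22.4000; 56.0000 mod 24 = 8.0000; 28.0000 mod 24 = 4.0000; 56.0000 mod 24 = 8.0000

Answer: 22.4000 8.0000 4.0000 8.0000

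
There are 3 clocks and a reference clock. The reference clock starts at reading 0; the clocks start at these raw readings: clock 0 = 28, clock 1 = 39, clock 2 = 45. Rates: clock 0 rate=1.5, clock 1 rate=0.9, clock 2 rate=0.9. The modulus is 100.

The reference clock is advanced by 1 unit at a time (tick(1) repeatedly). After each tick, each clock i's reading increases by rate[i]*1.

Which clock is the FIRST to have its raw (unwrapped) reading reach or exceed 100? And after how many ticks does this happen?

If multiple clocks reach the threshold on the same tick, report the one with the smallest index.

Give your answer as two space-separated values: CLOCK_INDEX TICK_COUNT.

Answer: 0 48

Derivation:
clock 0: start=28, rate=1.5, needs 100-28 = 72; ticks = ceil(72/1.5) = ceil(48.0000) = 48; reading at tick 48 = 28 + 1.5*48 = 100.0000
clock 1: start=39, rate=0.9, needs 100-39 = 61; ticks = ceil(61/0.9) = ceil(67.7778) = 68; reading at tick 68 = 39 + 0.9*68 = 100.2000
clock 2: start=45, rate=0.9, needs 100-45 = 55; ticks = ceil(55/0.9) = ceil(61.1111) = 62; reading at tick 62 = 45 + 0.9*62 = 100.8000
Minimum tick count = 48; winners = [0]; smallest index = 0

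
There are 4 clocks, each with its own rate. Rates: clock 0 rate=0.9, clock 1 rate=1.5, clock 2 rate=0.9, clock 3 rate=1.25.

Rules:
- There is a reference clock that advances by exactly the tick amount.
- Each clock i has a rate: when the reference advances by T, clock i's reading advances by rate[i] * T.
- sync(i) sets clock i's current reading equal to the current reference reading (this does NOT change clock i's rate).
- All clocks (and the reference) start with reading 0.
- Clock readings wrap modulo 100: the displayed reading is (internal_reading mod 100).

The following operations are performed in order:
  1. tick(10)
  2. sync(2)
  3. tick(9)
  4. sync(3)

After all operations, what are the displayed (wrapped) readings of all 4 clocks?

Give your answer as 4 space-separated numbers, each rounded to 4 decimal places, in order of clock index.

Answer: 17.1000 28.5000 18.1000 19.0000

Derivation:
After op 1 tick(10): ref=10.0000 raw=[9.0000 15.0000 9.0000 12.5000]
After op 2 sync(2): ref=10.0000 raw=[9.0000 15.0000 10.0000 12.5000]
After op 3 tick(9): ref=19.0000 raw=[17.1000 28.5000 18.1000 23.7500]
After op 4 sync(3): ref=19.0000 raw=[17.1000 28.5000 18.1000 19.0000]
Wrap final raw readings (mod 100): 17.1000 mod 100 = 17.1000; 28.5000 mod 100 = 28.5000; 18.1000 mod 100 = 18.1000; 19.0000 mod 100 = 19.0000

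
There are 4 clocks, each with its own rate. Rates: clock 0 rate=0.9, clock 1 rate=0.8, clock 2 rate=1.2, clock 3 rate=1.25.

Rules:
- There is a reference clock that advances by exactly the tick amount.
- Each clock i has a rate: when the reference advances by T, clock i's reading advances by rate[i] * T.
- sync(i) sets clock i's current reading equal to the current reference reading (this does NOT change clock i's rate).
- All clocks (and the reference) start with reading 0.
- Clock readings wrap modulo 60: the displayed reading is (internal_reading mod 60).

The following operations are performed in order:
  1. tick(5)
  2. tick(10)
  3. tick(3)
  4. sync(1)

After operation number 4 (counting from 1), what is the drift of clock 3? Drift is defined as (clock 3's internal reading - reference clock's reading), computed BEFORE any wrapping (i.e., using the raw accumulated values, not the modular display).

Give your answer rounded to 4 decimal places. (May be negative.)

After op 1 tick(5): ref=5.0000 raw=[4.5000 4.0000 6.0000 6.2500]
After op 2 tick(10): ref=15.0000 raw=[13.5000 12.0000 18.0000 18.7500]
After op 3 tick(3): ref=18.0000 raw=[16.2000 14.4000 21.6000 22.5000]
After op 4 sync(1): ref=18.0000 raw=[16.2000 18.0000 21.6000 22.5000]
Drift of clock 3 after op 4: 22.5000 - 18.0000 = 4.5000

Answer: 4.5000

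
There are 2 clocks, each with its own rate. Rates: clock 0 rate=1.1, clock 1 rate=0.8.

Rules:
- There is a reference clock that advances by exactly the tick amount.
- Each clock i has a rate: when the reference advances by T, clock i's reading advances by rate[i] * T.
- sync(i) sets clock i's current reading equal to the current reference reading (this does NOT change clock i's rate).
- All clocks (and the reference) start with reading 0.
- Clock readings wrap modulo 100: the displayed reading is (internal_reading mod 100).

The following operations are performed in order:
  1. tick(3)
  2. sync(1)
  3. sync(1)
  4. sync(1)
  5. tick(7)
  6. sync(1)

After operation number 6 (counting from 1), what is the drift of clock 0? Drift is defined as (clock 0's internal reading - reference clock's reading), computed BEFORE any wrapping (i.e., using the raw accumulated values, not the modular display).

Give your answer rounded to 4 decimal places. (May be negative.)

After op 1 tick(3): ref=3.0000 raw=[3.3000 2.4000]
After op 2 sync(1): ref=3.0000 raw=[3.3000 3.0000]
After op 3 sync(1): ref=3.0000 raw=[3.3000 3.0000]
After op 4 sync(1): ref=3.0000 raw=[3.3000 3.0000]
After op 5 tick(7): ref=10.0000 raw=[11.0000 8.6000]
After op 6 sync(1): ref=10.0000 raw=[11.0000 10.0000]
Drift of clock 0 after op 6: 11.0000 - 10.0000 = 1.0000

Answer: 1.0000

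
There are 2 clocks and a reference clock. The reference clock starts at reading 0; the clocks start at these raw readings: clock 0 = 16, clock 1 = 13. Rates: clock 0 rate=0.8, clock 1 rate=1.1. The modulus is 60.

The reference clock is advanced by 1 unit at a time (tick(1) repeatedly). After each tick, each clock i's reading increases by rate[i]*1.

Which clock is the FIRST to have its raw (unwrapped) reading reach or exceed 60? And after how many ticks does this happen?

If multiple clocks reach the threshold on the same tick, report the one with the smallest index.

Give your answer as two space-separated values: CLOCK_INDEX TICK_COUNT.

clock 0: start=16, rate=0.8, needs 60-16 = 44; ticks = ceil(44/0.8) = ceil(55.0000) = 55; reading at tick 55 = 16 + 0.8*55 = 60.0000
clock 1: start=13, rate=1.1, needs 60-13 = 47; ticks = ceil(47/1.1) = ceil(42.7273) = 43; reading at tick 43 = 13 + 1.1*43 = 60.3000
Minimum tick count = 43; winners = [1]; smallest index = 1

Answer: 1 43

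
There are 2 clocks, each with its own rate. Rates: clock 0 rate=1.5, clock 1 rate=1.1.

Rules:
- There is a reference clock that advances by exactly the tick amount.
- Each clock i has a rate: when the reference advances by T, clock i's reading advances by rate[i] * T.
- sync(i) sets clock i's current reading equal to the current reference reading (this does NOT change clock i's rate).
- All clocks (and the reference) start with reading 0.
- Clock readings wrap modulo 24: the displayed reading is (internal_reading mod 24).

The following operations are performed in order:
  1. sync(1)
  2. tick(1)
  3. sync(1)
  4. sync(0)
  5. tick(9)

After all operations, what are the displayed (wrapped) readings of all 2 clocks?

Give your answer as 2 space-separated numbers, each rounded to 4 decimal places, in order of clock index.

After op 1 sync(1): ref=0.0000 raw=[0.0000 0.0000]
After op 2 tick(1): ref=1.0000 raw=[1.5000 1.1000]
After op 3 sync(1): ref=1.0000 raw=[1.5000 1.0000]
After op 4 sync(0): ref=1.0000 raw=[1.0000 1.0000]
After op 5 tick(9): ref=10.0000 raw=[14.5000 10.9000]
Wrap final raw readings (mod 24): 14.5000 mod 24 = 14.5000; 10.9000 mod 24 = 10.9000

Answer: 14.5000 10.9000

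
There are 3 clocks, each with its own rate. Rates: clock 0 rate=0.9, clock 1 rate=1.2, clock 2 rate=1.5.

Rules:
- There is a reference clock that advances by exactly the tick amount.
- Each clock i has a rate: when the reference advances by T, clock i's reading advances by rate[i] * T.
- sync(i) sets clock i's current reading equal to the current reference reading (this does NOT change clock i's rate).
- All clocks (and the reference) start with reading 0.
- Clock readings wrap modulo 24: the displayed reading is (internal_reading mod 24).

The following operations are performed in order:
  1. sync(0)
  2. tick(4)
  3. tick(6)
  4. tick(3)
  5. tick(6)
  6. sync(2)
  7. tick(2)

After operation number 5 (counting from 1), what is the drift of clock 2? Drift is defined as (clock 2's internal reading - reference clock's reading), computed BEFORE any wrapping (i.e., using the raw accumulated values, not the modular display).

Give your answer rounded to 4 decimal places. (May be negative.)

After op 1 sync(0): ref=0.0000 raw=[0.0000 0.0000 0.0000]
After op 2 tick(4): ref=4.0000 raw=[3.6000 4.8000 6.0000]
After op 3 tick(6): ref=10.0000 raw=[9.0000 12.0000 15.0000]
After op 4 tick(3): ref=13.0000 raw=[11.7000 15.6000 19.5000]
After op 5 tick(6): ref=19.0000 raw=[17.1000 22.8000 28.5000]
Drift of clock 2 after op 5: 28.5000 - 19.0000 = 9.5000

Answer: 9.5000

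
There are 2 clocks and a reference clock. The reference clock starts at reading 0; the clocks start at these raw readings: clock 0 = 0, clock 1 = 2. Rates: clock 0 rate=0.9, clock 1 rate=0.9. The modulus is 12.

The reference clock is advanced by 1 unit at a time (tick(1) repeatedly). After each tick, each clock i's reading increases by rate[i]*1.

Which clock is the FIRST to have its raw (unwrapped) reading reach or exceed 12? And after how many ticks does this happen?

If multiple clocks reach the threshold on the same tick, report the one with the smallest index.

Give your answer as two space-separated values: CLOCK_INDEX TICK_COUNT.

Answer: 1 12

Derivation:
clock 0: start=0, rate=0.9, needs 12-0 = 12; ticks = ceil(12/0.9) = ceil(13.3333) = 14; reading at tick 14 = 0 + 0.9*14 = 12.6000
clock 1: start=2, rate=0.9, needs 12-2 = 10; ticks = ceil(10/0.9) = ceil(11.1111) = 12; reading at tick 12 = 2 + 0.9*12 = 12.8000
Minimum tick count = 12; winners = [1]; smallest index = 1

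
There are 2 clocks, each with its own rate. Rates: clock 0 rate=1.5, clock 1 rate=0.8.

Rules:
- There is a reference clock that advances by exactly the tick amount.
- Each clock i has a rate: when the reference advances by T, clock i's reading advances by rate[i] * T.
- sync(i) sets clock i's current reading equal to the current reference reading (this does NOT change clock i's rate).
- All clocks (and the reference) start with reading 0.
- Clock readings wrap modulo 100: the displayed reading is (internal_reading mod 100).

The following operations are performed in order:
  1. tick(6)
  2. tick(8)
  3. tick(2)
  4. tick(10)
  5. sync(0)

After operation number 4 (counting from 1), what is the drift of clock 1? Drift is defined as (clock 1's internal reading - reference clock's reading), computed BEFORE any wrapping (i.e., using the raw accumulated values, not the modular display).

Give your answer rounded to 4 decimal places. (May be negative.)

Answer: -5.2000

Derivation:
After op 1 tick(6): ref=6.0000 raw=[9.0000 4.8000]
After op 2 tick(8): ref=14.0000 raw=[21.0000 11.2000]
After op 3 tick(2): ref=16.0000 raw=[24.0000 12.8000]
After op 4 tick(10): ref=26.0000 raw=[39.0000 20.8000]
Drift of clock 1 after op 4: 20.8000 - 26.0000 = -5.2000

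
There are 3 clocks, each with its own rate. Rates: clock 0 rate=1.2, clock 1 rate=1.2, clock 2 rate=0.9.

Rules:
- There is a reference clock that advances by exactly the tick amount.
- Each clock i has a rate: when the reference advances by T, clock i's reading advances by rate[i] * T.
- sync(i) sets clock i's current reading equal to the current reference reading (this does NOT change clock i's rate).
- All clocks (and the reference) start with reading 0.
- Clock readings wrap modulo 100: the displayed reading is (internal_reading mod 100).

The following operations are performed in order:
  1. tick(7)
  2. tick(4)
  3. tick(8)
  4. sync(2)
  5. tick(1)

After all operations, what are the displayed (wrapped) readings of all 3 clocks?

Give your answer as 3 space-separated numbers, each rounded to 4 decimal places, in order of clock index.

After op 1 tick(7): ref=7.0000 raw=[8.4000 8.4000 6.3000]
After op 2 tick(4): ref=11.0000 raw=[13.2000 13.2000 9.9000]
After op 3 tick(8): ref=19.0000 raw=[22.8000 22.8000 17.1000]
After op 4 sync(2): ref=19.0000 raw=[22.8000 22.8000 19.0000]
After op 5 tick(1): ref=20.0000 raw=[24.0000 24.0000 19.9000]
Wrap final raw readings (mod 100): 24.0000 mod 100 = 24.0000; 24.0000 mod 100 = 24.0000; 19.9000 mod 100 = 19.9000

Answer: 24.0000 24.0000 19.9000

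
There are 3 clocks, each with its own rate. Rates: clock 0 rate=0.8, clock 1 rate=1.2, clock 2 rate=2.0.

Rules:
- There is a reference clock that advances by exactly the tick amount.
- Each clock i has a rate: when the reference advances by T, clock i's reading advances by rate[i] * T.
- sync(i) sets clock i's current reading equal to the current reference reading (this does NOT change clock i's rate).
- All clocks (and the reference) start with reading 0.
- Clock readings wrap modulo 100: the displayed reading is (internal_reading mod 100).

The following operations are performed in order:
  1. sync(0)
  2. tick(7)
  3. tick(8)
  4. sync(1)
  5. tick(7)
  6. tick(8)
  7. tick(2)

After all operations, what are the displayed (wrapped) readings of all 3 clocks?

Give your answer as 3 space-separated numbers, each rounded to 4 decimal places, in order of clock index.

Answer: 25.6000 35.4000 64.0000

Derivation:
After op 1 sync(0): ref=0.0000 raw=[0.0000 0.0000 0.0000]
After op 2 tick(7): ref=7.0000 raw=[5.6000 8.4000 14.0000]
After op 3 tick(8): ref=15.0000 raw=[12.0000 18.0000 30.0000]
After op 4 sync(1): ref=15.0000 raw=[12.0000 15.0000 30.0000]
After op 5 tick(7): ref=22.0000 raw=[17.6000 23.4000 44.0000]
After op 6 tick(8): ref=30.0000 raw=[24.0000 33.0000 60.0000]
After op 7 tick(2): ref=32.0000 raw=[25.6000 35.4000 64.0000]
Wrap final raw readings (mod 100): 25.6000 mod 100 = 25.6000; 35.4000 mod 100 = 35.4000; 64.0000 mod 100 = 64.0000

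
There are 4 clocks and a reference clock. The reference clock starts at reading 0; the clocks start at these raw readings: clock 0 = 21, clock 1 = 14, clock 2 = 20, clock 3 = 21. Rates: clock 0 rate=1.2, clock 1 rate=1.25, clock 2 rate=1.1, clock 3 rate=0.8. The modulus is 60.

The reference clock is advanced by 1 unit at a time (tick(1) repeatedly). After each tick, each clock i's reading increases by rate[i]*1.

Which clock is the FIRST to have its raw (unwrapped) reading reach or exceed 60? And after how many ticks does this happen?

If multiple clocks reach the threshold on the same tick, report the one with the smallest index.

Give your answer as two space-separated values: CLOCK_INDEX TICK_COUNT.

Answer: 0 33

Derivation:
clock 0: start=21, rate=1.2, needs 60-21 = 39; ticks = ceil(39/1.2) = ceil(32.5000) = 33; reading at tick 33 = 21 + 1.2*33 = 60.6000
clock 1: start=14, rate=1.25, needs 60-14 = 46; ticks = ceil(46/1.25) = ceil(36.8000) = 37; reading at tick 37 = 14 + 1.25*37 = 60.2500
clock 2: start=20, rate=1.1, needs 60-20 = 40; ticks = ceil(40/1.1) = ceil(36.3636) = 37; reading at tick 37 = 20 + 1.1*37 = 60.7000
clock 3: start=21, rate=0.8, needs 60-21 = 39; ticks = ceil(39/0.8) = ceil(48.7500) = 49; reading at tick 49 = 21 + 0.8*49 = 60.2000
Minimum tick count = 33; winners = [0]; smallest index = 0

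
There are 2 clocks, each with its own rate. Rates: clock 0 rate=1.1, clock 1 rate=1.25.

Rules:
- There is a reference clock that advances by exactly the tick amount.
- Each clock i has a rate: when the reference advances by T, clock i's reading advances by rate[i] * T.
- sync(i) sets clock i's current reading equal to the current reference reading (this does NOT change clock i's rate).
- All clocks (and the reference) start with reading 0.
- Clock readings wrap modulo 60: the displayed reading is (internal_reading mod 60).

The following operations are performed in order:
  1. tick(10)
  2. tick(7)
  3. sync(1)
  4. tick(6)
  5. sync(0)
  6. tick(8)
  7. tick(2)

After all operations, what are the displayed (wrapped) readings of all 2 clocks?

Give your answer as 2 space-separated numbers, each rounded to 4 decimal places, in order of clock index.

Answer: 34.0000 37.0000

Derivation:
After op 1 tick(10): ref=10.0000 raw=[11.0000 12.5000]
After op 2 tick(7): ref=17.0000 raw=[18.7000 21.2500]
After op 3 sync(1): ref=17.0000 raw=[18.7000 17.0000]
After op 4 tick(6): ref=23.0000 raw=[25.3000 24.5000]
After op 5 sync(0): ref=23.0000 raw=[23.0000 24.5000]
After op 6 tick(8): ref=31.0000 raw=[31.8000 34.5000]
After op 7 tick(2): ref=33.0000 raw=[34.0000 37.0000]
Wrap final raw readings (mod 60): 34.0000 mod 60 = 34.0000; 37.0000 mod 60 = 37.0000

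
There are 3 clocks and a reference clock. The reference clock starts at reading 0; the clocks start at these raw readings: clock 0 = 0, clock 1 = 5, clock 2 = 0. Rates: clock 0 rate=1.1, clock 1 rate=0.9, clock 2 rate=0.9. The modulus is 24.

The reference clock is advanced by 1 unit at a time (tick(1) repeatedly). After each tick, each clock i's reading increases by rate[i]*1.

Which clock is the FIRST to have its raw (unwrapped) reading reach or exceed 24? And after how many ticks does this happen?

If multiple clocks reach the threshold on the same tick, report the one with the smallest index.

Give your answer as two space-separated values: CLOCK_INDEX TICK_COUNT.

Answer: 0 22

Derivation:
clock 0: start=0, rate=1.1, needs 24-0 = 24; ticks = ceil(24/1.1) = ceil(21.8182) = 22; reading at tick 22 = 0 + 1.1*22 = 24.2000
clock 1: start=5, rate=0.9, needs 24-5 = 19; ticks = ceil(19/0.9) = ceil(21.1111) = 22; reading at tick 22 = 5 + 0.9*22 = 24.8000
clock 2: start=0, rate=0.9, needs 24-0 = 24; ticks = ceil(24/0.9) = ceil(26.6667) = 27; reading at tick 27 = 0 + 0.9*27 = 24.3000
Minimum tick count = 22; winners = [0, 1]; smallest index = 0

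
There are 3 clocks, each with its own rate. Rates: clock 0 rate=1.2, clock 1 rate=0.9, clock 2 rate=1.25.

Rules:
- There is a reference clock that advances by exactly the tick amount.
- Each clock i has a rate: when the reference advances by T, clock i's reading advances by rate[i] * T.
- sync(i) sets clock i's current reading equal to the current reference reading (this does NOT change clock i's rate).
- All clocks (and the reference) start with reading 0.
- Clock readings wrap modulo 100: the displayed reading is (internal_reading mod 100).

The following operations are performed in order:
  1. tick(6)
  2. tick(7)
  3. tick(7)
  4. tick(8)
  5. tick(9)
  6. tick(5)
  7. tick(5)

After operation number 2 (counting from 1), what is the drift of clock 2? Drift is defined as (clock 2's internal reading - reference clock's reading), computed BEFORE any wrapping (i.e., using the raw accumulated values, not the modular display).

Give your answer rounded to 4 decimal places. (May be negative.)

Answer: 3.2500

Derivation:
After op 1 tick(6): ref=6.0000 raw=[7.2000 5.4000 7.5000]
After op 2 tick(7): ref=13.0000 raw=[15.6000 11.7000 16.2500]
Drift of clock 2 after op 2: 16.2500 - 13.0000 = 3.2500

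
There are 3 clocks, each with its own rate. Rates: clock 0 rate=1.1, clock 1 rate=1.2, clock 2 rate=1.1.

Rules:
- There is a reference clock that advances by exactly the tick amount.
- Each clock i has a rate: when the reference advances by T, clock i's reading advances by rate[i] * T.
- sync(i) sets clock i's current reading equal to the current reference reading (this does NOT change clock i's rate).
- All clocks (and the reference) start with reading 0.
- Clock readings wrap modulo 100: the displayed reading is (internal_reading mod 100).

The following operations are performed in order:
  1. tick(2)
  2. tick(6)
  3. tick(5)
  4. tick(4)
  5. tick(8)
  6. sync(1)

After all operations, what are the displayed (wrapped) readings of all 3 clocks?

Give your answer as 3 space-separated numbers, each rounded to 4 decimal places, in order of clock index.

Answer: 27.5000 25.0000 27.5000

Derivation:
After op 1 tick(2): ref=2.0000 raw=[2.2000 2.4000 2.2000]
After op 2 tick(6): ref=8.0000 raw=[8.8000 9.6000 8.8000]
After op 3 tick(5): ref=13.0000 raw=[14.3000 15.6000 14.3000]
After op 4 tick(4): ref=17.0000 raw=[18.7000 20.4000 18.7000]
After op 5 tick(8): ref=25.0000 raw=[27.5000 30.0000 27.5000]
After op 6 sync(1): ref=25.0000 raw=[27.5000 25.0000 27.5000]
Wrap final raw readings (mod 100): 27.5000 mod 100 = 27.5000; 25.0000 mod 100 = 25.0000; 27.5000 mod 100 = 27.5000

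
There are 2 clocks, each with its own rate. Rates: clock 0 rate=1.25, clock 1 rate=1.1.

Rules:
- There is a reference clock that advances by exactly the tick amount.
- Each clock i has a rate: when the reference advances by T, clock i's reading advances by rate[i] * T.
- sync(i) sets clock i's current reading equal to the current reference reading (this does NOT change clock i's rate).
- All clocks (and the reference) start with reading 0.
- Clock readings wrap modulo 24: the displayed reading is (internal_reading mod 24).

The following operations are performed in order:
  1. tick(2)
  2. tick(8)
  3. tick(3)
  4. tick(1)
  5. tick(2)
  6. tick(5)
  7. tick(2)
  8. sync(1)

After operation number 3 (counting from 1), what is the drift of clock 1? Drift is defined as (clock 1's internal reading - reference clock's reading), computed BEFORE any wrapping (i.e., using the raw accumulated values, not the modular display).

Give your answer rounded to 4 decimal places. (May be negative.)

Answer: 1.3000

Derivation:
After op 1 tick(2): ref=2.0000 raw=[2.5000 2.2000]
After op 2 tick(8): ref=10.0000 raw=[12.5000 11.0000]
After op 3 tick(3): ref=13.0000 raw=[16.2500 14.3000]
Drift of clock 1 after op 3: 14.3000 - 13.0000 = 1.3000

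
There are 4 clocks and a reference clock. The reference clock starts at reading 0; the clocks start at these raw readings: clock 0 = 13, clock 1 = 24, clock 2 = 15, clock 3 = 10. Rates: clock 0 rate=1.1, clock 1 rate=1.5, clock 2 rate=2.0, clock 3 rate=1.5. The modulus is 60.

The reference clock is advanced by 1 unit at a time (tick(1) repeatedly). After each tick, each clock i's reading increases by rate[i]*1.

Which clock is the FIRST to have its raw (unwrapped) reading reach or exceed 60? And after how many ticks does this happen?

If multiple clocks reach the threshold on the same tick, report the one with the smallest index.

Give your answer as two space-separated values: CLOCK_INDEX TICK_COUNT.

clock 0: start=13, rate=1.1, needs 60-13 = 47; ticks = ceil(47/1.1) = ceil(42.7273) = 43; reading at tick 43 = 13 + 1.1*43 = 60.3000
clock 1: start=24, rate=1.5, needs 60-24 = 36; ticks = ceil(36/1.5) = ceil(24.0000) = 24; reading at tick 24 = 24 + 1.5*24 = 60.0000
clock 2: start=15, rate=2.0, needs 60-15 = 45; ticks = ceil(45/2.0) = ceil(22.5000) = 23; reading at tick 23 = 15 + 2.0*23 = 61.0000
clock 3: start=10, rate=1.5, needs 60-10 = 50; ticks = ceil(50/1.5) = ceil(33.3333) = 34; reading at tick 34 = 10 + 1.5*34 = 61.0000
Minimum tick count = 23; winners = [2]; smallest index = 2

Answer: 2 23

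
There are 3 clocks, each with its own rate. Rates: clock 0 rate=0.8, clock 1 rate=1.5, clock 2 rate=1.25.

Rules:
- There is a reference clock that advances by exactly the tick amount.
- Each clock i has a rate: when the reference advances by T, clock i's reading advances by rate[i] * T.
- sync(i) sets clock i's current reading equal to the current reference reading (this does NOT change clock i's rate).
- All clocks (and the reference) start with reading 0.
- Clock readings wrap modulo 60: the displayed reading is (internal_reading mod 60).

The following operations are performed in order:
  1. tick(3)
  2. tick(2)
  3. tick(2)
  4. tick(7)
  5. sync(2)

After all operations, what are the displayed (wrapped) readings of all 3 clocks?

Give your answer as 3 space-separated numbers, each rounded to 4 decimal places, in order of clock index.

After op 1 tick(3): ref=3.0000 raw=[2.4000 4.5000 3.7500]
After op 2 tick(2): ref=5.0000 raw=[4.0000 7.5000 6.2500]
After op 3 tick(2): ref=7.0000 raw=[5.6000 10.5000 8.7500]
After op 4 tick(7): ref=14.0000 raw=[11.2000 21.0000 17.5000]
After op 5 sync(2): ref=14.0000 raw=[11.2000 21.0000 14.0000]
Wrap final raw readings (mod 60): 11.2000 mod 60 = 11.2000; 21.0000 mod 60 = 21.0000; 14.0000 mod 60 = 14.0000

Answer: 11.2000 21.0000 14.0000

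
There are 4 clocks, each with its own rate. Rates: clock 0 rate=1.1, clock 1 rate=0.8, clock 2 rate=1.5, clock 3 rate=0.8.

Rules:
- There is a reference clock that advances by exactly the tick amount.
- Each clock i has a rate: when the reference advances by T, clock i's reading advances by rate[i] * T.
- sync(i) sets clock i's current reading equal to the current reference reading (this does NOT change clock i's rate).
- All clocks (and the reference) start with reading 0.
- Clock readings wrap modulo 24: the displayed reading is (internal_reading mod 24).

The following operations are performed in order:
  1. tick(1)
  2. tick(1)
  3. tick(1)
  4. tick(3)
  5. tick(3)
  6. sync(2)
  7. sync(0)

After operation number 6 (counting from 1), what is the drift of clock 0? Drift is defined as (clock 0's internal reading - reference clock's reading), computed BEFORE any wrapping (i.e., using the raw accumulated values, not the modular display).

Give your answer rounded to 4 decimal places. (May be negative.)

After op 1 tick(1): ref=1.0000 raw=[1.1000 0.8000 1.5000 0.8000]
After op 2 tick(1): ref=2.0000 raw=[2.2000 1.6000 3.0000 1.6000]
After op 3 tick(1): ref=3.0000 raw=[3.3000 2.4000 4.5000 2.4000]
After op 4 tick(3): ref=6.0000 raw=[6.6000 4.8000 9.0000 4.8000]
After op 5 tick(3): ref=9.0000 raw=[9.9000 7.2000 13.5000 7.2000]
After op 6 sync(2): ref=9.0000 raw=[9.9000 7.2000 9.0000 7.2000]
Drift of clock 0 after op 6: 9.9000 - 9.0000 = 0.9000

Answer: 0.9000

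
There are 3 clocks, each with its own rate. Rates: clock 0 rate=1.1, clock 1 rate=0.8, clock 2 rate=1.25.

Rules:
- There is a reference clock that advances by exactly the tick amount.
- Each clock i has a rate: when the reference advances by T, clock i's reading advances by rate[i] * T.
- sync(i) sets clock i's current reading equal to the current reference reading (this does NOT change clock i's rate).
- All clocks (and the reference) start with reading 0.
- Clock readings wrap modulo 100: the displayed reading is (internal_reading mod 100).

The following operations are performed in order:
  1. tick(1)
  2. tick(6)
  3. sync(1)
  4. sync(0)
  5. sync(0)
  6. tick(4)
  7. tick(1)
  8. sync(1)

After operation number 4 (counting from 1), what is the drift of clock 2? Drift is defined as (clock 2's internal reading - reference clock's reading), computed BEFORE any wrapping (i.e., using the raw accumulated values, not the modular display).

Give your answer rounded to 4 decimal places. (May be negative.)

After op 1 tick(1): ref=1.0000 raw=[1.1000 0.8000 1.2500]
After op 2 tick(6): ref=7.0000 raw=[7.7000 5.6000 8.7500]
After op 3 sync(1): ref=7.0000 raw=[7.7000 7.0000 8.7500]
After op 4 sync(0): ref=7.0000 raw=[7.0000 7.0000 8.7500]
Drift of clock 2 after op 4: 8.7500 - 7.0000 = 1.7500

Answer: 1.7500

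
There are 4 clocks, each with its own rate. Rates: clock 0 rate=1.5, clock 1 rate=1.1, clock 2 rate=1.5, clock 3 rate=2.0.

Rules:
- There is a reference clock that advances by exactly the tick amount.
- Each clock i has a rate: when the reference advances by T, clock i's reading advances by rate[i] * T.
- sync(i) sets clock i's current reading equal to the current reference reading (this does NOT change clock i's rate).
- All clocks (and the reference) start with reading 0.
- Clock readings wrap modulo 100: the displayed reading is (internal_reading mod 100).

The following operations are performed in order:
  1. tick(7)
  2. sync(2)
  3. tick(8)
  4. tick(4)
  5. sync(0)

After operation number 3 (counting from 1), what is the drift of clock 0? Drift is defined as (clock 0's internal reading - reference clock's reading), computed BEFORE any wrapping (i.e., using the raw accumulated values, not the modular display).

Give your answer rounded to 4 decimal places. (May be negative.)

After op 1 tick(7): ref=7.0000 raw=[10.5000 7.7000 10.5000 14.0000]
After op 2 sync(2): ref=7.0000 raw=[10.5000 7.7000 7.0000 14.0000]
After op 3 tick(8): ref=15.0000 raw=[22.5000 16.5000 19.0000 30.0000]
Drift of clock 0 after op 3: 22.5000 - 15.0000 = 7.5000

Answer: 7.5000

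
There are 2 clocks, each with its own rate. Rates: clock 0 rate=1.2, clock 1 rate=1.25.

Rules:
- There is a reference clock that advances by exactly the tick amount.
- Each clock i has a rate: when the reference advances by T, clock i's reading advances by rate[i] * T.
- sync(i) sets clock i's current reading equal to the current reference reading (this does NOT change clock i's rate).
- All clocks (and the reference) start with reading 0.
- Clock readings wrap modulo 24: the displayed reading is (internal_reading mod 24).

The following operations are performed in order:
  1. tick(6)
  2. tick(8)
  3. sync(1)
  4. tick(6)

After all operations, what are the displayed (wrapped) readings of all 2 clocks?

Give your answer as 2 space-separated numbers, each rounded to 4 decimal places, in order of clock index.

Answer: 0.0000 21.5000

Derivation:
After op 1 tick(6): ref=6.0000 raw=[7.2000 7.5000]
After op 2 tick(8): ref=14.0000 raw=[16.8000 17.5000]
After op 3 sync(1): ref=14.0000 raw=[16.8000 14.0000]
After op 4 tick(6): ref=20.0000 raw=[24.0000 21.5000]
Wrap final raw readings (mod 24): 24.0000 mod 24 = 0.0000; 21.5000 mod 24 = 21.5000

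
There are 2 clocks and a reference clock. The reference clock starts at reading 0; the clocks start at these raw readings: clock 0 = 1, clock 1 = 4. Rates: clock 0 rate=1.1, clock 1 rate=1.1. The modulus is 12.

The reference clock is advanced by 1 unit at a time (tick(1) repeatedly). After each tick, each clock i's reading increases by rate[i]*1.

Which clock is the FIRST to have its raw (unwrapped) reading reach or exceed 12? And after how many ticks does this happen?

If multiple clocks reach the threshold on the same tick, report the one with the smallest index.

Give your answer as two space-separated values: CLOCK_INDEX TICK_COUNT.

clock 0: start=1, rate=1.1, needs 12-1 = 11; ticks = ceil(11/1.1) = ceil(10.0000) = 10; reading at tick 10 = 1 + 1.1*10 = 12.0000
clock 1: start=4, rate=1.1, needs 12-4 = 8; ticks = ceil(8/1.1) = ceil(7.2727) = 8; reading at tick 8 = 4 + 1.1*8 = 12.8000
Minimum tick count = 8; winners = [1]; smallest index = 1

Answer: 1 8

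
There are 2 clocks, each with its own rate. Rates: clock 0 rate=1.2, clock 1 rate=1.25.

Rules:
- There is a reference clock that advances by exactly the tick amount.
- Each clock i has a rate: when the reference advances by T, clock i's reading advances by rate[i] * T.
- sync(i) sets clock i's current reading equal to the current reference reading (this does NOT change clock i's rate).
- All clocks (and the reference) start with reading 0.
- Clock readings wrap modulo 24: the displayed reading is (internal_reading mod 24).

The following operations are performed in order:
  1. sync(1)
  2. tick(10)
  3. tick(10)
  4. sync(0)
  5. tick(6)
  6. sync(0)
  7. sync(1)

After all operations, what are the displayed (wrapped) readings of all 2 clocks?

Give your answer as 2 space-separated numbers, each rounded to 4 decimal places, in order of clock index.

After op 1 sync(1): ref=0.0000 raw=[0.0000 0.0000]
After op 2 tick(10): ref=10.0000 raw=[12.0000 12.5000]
After op 3 tick(10): ref=20.0000 raw=[24.0000 25.0000]
After op 4 sync(0): ref=20.0000 raw=[20.0000 25.0000]
After op 5 tick(6): ref=26.0000 raw=[27.2000 32.5000]
After op 6 sync(0): ref=26.0000 raw=[26.0000 32.5000]
After op 7 sync(1): ref=26.0000 raw=[26.0000 26.0000]
Wrap final raw readings (mod 24): 26.0000 mod 24 = 2.0000; 26.0000 mod 24 = 2.0000

Answer: 2.0000 2.0000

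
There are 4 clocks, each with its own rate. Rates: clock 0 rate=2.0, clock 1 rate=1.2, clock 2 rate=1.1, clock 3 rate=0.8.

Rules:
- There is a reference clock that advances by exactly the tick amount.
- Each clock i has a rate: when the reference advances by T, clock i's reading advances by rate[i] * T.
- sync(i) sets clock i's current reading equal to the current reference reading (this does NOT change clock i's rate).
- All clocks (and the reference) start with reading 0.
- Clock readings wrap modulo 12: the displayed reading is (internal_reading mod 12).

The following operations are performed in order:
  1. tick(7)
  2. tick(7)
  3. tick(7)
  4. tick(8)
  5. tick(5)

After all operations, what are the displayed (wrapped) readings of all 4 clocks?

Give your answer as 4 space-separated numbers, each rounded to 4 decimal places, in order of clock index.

After op 1 tick(7): ref=7.0000 raw=[14.0000 8.4000 7.7000 5.6000]
After op 2 tick(7): ref=14.0000 raw=[28.0000 16.8000 15.4000 11.2000]
After op 3 tick(7): ref=21.0000 raw=[42.0000 25.2000 23.1000 16.8000]
After op 4 tick(8): ref=29.0000 raw=[58.0000 34.8000 31.9000 23.2000]
After op 5 tick(5): ref=34.0000 raw=[68.0000 40.8000 37.4000 27.2000]
Wrap final raw readings (mod 12): 68.0000 mod 12 = 8.0000; 40.8000 mod 12 = 4.8000; 37.4000 mod 12 = 1.4000; 27.2000 mod 12 = 3.2000

Answer: 8.0000 4.8000 1.4000 3.2000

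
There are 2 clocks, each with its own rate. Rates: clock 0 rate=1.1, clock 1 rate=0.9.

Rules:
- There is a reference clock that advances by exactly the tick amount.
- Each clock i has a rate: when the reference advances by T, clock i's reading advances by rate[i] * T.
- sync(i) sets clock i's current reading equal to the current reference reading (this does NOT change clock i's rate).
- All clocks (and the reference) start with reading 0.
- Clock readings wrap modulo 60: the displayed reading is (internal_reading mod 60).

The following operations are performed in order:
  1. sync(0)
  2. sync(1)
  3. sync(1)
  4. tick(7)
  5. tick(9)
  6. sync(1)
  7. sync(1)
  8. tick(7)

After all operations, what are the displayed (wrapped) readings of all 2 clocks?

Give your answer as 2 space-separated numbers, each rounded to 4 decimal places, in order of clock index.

After op 1 sync(0): ref=0.0000 raw=[0.0000 0.0000]
After op 2 sync(1): ref=0.0000 raw=[0.0000 0.0000]
After op 3 sync(1): ref=0.0000 raw=[0.0000 0.0000]
After op 4 tick(7): ref=7.0000 raw=[7.7000 6.3000]
After op 5 tick(9): ref=16.0000 raw=[17.6000 14.4000]
After op 6 sync(1): ref=16.0000 raw=[17.6000 16.0000]
After op 7 sync(1): ref=16.0000 raw=[17.6000 16.0000]
After op 8 tick(7): ref=23.0000 raw=[25.3000 22.3000]
Wrap final raw readings (mod 60): 25.3000 mod 60 = 25.3000; 22.3000 mod 60 = 22.3000

Answer: 25.3000 22.3000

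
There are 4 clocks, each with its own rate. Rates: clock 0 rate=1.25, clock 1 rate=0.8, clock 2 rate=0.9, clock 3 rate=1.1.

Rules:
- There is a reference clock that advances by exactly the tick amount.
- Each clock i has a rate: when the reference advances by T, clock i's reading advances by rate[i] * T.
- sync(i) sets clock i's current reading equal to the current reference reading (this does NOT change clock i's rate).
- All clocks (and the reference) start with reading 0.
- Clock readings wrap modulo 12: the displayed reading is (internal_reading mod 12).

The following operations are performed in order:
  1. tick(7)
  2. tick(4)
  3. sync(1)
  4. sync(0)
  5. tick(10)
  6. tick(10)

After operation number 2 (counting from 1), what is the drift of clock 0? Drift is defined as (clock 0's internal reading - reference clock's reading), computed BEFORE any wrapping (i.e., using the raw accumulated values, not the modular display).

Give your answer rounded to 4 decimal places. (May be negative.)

Answer: 2.7500

Derivation:
After op 1 tick(7): ref=7.0000 raw=[8.7500 5.6000 6.3000 7.7000]
After op 2 tick(4): ref=11.0000 raw=[13.7500 8.8000 9.9000 12.1000]
Drift of clock 0 after op 2: 13.7500 - 11.0000 = 2.7500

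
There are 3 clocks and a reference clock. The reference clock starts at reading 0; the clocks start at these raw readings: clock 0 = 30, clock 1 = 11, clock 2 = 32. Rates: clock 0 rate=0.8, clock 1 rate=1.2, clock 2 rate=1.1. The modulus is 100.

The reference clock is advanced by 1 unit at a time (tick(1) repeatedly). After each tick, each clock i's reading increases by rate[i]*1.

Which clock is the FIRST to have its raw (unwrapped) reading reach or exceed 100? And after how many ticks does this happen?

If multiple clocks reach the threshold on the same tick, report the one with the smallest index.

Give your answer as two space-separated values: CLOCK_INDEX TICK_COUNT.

clock 0: start=30, rate=0.8, needs 100-30 = 70; ticks = ceil(70/0.8) = ceil(87.5000) = 88; reading at tick 88 = 30 + 0.8*88 = 100.4000
clock 1: start=11, rate=1.2, needs 100-11 = 89; ticks = ceil(89/1.2) = ceil(74.1667) = 75; reading at tick 75 = 11 + 1.2*75 = 101.0000
clock 2: start=32, rate=1.1, needs 100-32 = 68; ticks = ceil(68/1.1) = ceil(61.8182) = 62; reading at tick 62 = 32 + 1.1*62 = 100.2000
Minimum tick count = 62; winners = [2]; smallest index = 2

Answer: 2 62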